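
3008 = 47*64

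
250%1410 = 250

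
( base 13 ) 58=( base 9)81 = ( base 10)73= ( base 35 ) 23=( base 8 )111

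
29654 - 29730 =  - 76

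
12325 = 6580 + 5745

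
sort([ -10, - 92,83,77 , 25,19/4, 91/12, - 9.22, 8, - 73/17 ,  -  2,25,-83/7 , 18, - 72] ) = [ - 92, - 72, - 83/7, - 10,-9.22, - 73/17,-2,19/4,91/12,  8, 18,25,25, 77 , 83] 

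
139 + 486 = 625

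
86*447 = 38442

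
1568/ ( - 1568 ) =- 1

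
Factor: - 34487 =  - 34487^1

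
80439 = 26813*3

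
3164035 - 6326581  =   - 3162546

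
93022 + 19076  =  112098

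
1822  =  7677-5855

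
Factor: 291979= 291979^1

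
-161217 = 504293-665510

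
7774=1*7774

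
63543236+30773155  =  94316391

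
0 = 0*883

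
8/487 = 8/487 = 0.02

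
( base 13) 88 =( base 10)112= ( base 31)3j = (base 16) 70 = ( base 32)3G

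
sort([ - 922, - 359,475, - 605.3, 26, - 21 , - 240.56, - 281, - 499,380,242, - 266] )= [ - 922,-605.3, - 499 , - 359, - 281, - 266,-240.56,  -  21,26,242, 380,475 ] 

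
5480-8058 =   -  2578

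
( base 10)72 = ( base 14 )52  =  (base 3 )2200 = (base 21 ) 39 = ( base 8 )110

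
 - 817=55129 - 55946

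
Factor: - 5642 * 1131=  - 6381102 = - 2^1*3^1*7^1*13^2*29^1* 31^1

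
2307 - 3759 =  - 1452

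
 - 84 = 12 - 96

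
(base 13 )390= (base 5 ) 4444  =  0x270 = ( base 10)624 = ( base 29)lf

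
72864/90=809 + 3/5 = 809.60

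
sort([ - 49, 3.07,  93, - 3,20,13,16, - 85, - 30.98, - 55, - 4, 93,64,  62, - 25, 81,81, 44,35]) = [ - 85,-55,-49, -30.98,- 25, - 4, - 3,3.07,13, 16,20, 35,44, 62,  64, 81,81,  93, 93 ]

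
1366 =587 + 779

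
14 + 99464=99478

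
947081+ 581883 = 1528964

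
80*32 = 2560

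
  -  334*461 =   -  153974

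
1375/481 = 1375/481 = 2.86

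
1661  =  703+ 958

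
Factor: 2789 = 2789^1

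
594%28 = 6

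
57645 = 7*8235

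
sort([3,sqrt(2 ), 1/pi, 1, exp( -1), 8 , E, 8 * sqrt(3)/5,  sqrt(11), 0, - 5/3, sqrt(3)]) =[ - 5/3 , 0,  1/pi,exp( - 1), 1, sqrt( 2 ), sqrt( 3),E,8*sqrt( 3 )/5,  3,  sqrt( 11 ), 8 ]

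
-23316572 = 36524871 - 59841443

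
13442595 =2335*5757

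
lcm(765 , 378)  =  32130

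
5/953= 5/953 = 0.01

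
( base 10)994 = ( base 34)T8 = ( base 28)17E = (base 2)1111100010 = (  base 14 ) 510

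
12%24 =12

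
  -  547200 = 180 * (-3040 )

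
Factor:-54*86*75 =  - 348300 = -2^2*3^4*5^2*43^1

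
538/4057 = 538/4057 = 0.13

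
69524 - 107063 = -37539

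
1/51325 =1/51325=0.00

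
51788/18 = 25894/9 = 2877.11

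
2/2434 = 1/1217 = 0.00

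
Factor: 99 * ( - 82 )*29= - 2^1*3^2  *  11^1*29^1*41^1 = - 235422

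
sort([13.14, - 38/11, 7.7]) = [ - 38/11, 7.7, 13.14 ] 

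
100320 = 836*120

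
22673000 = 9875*2296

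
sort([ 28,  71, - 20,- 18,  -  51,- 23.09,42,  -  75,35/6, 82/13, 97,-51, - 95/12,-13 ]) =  [  -  75, - 51,  -  51, - 23.09, - 20,-18,-13, - 95/12,35/6, 82/13,28 , 42 , 71,97]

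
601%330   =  271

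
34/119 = 2/7 = 0.29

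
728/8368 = 91/1046   =  0.09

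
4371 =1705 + 2666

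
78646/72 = 39323/36 = 1092.31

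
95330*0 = 0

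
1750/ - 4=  - 438+1/2 = - 437.50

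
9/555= 3/185= 0.02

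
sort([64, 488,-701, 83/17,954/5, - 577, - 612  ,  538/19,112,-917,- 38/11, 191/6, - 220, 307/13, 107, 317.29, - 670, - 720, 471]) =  [ -917,-720, - 701, - 670, - 612, - 577, - 220, - 38/11, 83/17, 307/13,  538/19 , 191/6, 64, 107,112, 954/5,317.29, 471,488]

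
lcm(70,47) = 3290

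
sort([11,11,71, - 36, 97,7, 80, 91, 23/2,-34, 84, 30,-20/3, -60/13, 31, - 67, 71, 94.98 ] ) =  [-67, - 36,  -  34, - 20/3,-60/13,7, 11 , 11, 23/2, 30,31,71, 71,80, 84, 91,94.98, 97]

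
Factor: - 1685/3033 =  - 3^( - 2)*5^1 = - 5/9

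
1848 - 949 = 899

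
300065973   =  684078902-384012929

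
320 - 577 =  - 257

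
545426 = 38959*14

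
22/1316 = 11/658 = 0.02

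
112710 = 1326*85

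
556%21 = 10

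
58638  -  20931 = 37707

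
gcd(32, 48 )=16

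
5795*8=46360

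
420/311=1+109/311 = 1.35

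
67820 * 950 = 64429000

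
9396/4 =2349=2349.00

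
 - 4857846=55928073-60785919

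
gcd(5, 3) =1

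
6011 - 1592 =4419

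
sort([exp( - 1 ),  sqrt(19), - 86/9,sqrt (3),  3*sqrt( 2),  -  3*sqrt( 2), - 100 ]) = [ - 100, - 86/9, - 3*sqrt(2 ),  exp(-1),sqrt(3 ), 3 * sqrt(2), sqrt( 19) ]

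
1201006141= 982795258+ 218210883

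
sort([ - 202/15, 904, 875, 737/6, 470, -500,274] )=[-500, - 202/15,  737/6, 274,470,875,904]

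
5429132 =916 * 5927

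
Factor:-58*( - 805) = 2^1*5^1*7^1*23^1*29^1 = 46690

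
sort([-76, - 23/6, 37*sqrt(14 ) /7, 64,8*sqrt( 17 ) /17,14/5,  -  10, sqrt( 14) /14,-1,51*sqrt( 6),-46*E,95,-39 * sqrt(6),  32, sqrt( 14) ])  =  [-46*E, - 39*sqrt(6 ) ,  -  76,-10, - 23/6, - 1,sqrt( 14)/14,  8*sqrt(17)/17, 14/5, sqrt(14),37*sqrt(14 ) /7, 32,  64, 95 , 51*sqrt( 6)]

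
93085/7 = 93085/7 = 13297.86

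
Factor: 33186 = 2^1 * 3^1 * 5531^1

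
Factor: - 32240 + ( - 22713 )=  -  179^1*307^1  =  - 54953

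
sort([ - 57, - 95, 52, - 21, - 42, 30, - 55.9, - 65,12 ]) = [  -  95  ,-65, - 57,  -  55.9, - 42,-21, 12,30, 52] 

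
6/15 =2/5 = 0.40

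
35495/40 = 887 + 3/8 = 887.38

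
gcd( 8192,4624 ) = 16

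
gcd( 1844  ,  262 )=2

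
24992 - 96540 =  - 71548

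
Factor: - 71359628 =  - 2^2*331^1*53897^1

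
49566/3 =16522 = 16522.00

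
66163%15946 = 2379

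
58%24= 10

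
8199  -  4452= 3747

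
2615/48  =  2615/48 = 54.48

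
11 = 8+3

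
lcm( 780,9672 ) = 48360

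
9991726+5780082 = 15771808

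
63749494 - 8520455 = 55229039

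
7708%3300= 1108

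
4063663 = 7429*547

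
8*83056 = 664448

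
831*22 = 18282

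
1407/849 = 1 + 186/283  =  1.66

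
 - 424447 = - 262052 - 162395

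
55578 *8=444624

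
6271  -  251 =6020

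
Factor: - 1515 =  - 3^1*5^1 *101^1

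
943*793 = 747799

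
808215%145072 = 82855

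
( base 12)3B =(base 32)1F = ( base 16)2f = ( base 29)1i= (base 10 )47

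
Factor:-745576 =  -2^3*13^1 * 67^1*107^1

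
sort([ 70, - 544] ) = [ - 544,  70]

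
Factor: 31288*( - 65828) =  - 2^5*7^1* 2351^1*3911^1  =  - 2059626464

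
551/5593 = 551/5593 = 0.10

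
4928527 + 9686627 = 14615154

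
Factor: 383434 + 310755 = 694189^1 = 694189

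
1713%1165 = 548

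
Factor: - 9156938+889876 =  - 2^1*719^1*5749^1 = -8267062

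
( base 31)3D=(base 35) 31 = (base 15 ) 71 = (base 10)106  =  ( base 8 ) 152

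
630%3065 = 630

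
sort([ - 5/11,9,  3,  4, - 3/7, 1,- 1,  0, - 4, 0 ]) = [ - 4, - 1, - 5/11, - 3/7,0,0, 1,3, 4,9]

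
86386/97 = 86386/97 =890.58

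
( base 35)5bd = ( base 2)1100101111011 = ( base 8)14573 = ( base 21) EGD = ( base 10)6523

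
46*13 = 598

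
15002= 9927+5075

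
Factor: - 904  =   - 2^3 *113^1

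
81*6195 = 501795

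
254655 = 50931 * 5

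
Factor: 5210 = 2^1*5^1*521^1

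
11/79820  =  11/79820 =0.00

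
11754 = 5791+5963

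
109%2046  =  109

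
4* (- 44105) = -176420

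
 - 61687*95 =-5860265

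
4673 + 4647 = 9320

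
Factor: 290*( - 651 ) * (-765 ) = 2^1*3^3*5^2*7^1*17^1*29^1*31^1 =144424350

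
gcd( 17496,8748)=8748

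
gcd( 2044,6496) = 28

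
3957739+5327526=9285265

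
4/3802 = 2/1901 = 0.00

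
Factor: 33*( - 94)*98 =  -  303996 = - 2^2*3^1 *7^2*11^1*47^1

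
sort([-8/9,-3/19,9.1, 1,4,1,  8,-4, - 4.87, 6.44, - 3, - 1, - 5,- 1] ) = [  -  5, - 4.87, - 4, - 3, - 1,-1, - 8/9, - 3/19,1, 1,4 , 6.44,8, 9.1]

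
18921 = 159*119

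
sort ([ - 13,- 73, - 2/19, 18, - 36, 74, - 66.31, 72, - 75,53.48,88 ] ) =[ - 75,-73 ,-66.31, - 36, - 13, - 2/19,18, 53.48 , 72,  74,88]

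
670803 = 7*95829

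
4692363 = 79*59397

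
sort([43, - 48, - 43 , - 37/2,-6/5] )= [ - 48, - 43, - 37/2, - 6/5 , 43]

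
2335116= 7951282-5616166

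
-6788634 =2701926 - 9490560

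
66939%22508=21923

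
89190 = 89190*1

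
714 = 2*357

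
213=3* 71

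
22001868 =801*27468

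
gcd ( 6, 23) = 1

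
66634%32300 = 2034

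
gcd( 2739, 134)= 1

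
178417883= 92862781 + 85555102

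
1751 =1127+624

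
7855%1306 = 19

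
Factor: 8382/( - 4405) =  - 2^1*3^1*5^ ( - 1)*11^1*127^1*881^( - 1 )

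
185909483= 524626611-338717128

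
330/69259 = 330/69259=0.00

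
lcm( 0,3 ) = 0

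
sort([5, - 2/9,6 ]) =[-2/9,5,6]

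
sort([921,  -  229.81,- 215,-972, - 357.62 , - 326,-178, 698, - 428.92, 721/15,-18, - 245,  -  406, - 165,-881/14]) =[ - 972, - 428.92, -406,-357.62, -326, - 245, - 229.81, - 215,-178,- 165, - 881/14,- 18, 721/15,698, 921]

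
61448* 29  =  1781992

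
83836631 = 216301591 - 132464960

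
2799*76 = 212724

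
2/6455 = 2/6455 = 0.00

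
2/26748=1/13374 = 0.00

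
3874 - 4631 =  -757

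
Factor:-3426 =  - 2^1*3^1*571^1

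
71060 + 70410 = 141470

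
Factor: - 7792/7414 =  - 3896/3707 = -  2^3*11^ ( - 1 )*337^( - 1)*487^1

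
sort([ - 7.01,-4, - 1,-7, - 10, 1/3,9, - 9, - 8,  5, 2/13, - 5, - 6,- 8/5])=[ - 10, - 9,- 8, - 7.01 , - 7, - 6, - 5, - 4, - 8/5,-1,2/13, 1/3, 5,9 ] 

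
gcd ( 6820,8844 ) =44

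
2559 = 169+2390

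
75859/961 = 78 + 901/961 = 78.94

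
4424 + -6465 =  - 2041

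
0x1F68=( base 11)604a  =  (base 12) 47A0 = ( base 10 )8040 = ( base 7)32304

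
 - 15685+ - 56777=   -  72462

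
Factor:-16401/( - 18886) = 33/38 = 2^( - 1 )*3^1 * 11^1*19^(-1)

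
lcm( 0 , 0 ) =0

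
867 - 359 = 508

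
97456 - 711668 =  - 614212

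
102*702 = 71604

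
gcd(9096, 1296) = 24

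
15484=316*49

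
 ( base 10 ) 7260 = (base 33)6m0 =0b1110001011100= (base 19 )1122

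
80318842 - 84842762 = - 4523920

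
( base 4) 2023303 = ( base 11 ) 67A4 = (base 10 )8947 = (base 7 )35041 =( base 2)10001011110011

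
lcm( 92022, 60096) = 2944704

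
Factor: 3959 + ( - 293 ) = 3666 = 2^1*3^1*13^1*47^1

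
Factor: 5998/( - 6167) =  - 2^1*7^( - 1 )* 881^ ( - 1 )*2999^1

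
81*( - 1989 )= - 161109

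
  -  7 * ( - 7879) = 55153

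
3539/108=3539/108=   32.77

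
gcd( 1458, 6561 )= 729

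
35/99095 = 7/19819= 0.00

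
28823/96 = 28823/96 = 300.24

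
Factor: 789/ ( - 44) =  - 2^(- 2 ) * 3^1* 11^( - 1 )*263^1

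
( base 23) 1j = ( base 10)42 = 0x2A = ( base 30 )1C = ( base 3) 1120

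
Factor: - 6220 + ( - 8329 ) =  - 14549 = - 14549^1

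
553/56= 79/8=9.88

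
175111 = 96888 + 78223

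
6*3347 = 20082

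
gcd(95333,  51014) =1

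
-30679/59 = -30679/59 = - 519.98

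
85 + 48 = 133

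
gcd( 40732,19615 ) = 1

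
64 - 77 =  - 13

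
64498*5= 322490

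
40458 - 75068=  -  34610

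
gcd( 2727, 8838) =9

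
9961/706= 9961/706 = 14.11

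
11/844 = 11/844 = 0.01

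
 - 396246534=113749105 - 509995639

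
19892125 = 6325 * 3145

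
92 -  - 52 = 144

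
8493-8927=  - 434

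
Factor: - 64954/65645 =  - 2^1*5^( - 1)*  19^( - 1) * 47^1 = - 94/95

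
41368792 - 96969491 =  - 55600699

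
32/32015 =32/32015 = 0.00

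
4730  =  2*2365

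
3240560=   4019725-779165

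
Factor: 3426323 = 83^1*41281^1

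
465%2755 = 465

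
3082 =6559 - 3477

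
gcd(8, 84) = 4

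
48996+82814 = 131810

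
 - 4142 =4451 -8593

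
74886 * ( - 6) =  - 449316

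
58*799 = 46342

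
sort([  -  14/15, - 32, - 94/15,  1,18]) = [  -  32, - 94/15,-14/15, 1, 18 ]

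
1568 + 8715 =10283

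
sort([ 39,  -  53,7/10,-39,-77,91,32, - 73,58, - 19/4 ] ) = [ - 77, - 73, - 53,-39, - 19/4,7/10, 32,39,  58,  91 ]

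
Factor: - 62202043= - 41^2*37003^1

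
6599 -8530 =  - 1931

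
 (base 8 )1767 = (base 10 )1015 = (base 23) 1L3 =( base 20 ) 2af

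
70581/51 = 1383 + 16/17 = 1383.94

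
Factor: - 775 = - 5^2*31^1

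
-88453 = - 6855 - 81598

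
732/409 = 1 + 323/409 = 1.79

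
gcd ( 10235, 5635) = 115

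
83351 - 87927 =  - 4576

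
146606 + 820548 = 967154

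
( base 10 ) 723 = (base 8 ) 1323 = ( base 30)O3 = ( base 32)MJ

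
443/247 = 443/247 = 1.79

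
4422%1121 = 1059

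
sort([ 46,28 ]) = [28, 46]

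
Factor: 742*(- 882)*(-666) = 435859704 = 2^3* 3^4*7^3*  37^1*53^1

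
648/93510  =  36/5195 = 0.01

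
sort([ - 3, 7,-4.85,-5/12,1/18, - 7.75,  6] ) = [ -7.75,- 4.85, - 3, - 5/12, 1/18, 6, 7]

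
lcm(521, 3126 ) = 3126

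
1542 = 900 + 642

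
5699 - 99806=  -94107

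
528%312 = 216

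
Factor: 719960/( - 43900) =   -  82/5 = - 2^1*5^( -1)*  41^1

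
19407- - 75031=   94438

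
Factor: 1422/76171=2^1*3^2 * 19^( - 2 )*79^1*211^( - 1)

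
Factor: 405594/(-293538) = - 333/241 = - 3^2*37^1 * 241^(-1)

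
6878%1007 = 836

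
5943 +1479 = 7422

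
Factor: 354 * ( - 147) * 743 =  - 38664234 = - 2^1  *  3^2*7^2 *59^1 * 743^1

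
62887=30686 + 32201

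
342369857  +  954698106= 1297067963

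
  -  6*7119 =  - 42714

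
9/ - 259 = -1 + 250/259 = -0.03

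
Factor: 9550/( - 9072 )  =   - 4775/4536  =  -2^( - 3 )*3^( - 4 )*5^2 * 7^( -1)*191^1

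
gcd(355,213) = 71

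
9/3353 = 9/3353=0.00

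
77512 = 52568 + 24944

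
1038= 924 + 114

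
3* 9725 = 29175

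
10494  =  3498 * 3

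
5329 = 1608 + 3721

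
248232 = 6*41372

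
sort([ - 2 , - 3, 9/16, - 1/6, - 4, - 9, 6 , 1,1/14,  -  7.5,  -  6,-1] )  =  [ - 9 , - 7.5,-6,-4,-3  , - 2,  -  1,- 1/6, 1/14, 9/16, 1, 6]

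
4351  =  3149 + 1202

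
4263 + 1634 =5897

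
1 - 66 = -65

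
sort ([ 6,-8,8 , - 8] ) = [ - 8, - 8,  6,8]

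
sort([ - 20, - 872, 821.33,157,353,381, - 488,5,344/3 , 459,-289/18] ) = [  -  872,-488,- 20, - 289/18, 5, 344/3,157, 353, 381,459, 821.33]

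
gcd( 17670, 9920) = 310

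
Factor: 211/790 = 2^( - 1 )*5^ ( - 1 )*79^(-1)*211^1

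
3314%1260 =794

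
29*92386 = 2679194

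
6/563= 6/563 = 0.01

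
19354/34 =569 +4/17  =  569.24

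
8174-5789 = 2385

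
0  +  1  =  1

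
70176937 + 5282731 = 75459668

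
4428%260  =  8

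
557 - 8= 549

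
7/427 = 1/61 = 0.02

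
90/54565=18/10913= 0.00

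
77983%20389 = 16816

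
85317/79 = 1079 + 76/79= 1079.96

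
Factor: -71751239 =-7^2*19^1*77069^1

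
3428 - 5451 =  - 2023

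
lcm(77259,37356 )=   3399396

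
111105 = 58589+52516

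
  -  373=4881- 5254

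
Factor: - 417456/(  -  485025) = 2^4*3^1*5^( - 2)*13^1*29^(  -  1)=   624/725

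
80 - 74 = 6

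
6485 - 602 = 5883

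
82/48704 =41/24352 = 0.00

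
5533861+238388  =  5772249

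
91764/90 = 1019 + 3/5=1019.60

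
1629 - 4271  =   - 2642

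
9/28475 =9/28475 =0.00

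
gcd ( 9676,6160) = 4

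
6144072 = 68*90354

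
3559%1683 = 193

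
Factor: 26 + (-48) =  - 2^1*11^1 = - 22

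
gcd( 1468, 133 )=1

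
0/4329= 0 =0.00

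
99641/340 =99641/340 = 293.06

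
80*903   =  72240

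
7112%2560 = 1992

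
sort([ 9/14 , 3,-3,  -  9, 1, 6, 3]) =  [ - 9, - 3, 9/14,1,3,3,6 ] 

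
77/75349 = 77/75349 = 0.00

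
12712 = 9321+3391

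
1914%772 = 370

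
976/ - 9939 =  - 1 + 8963/9939 =- 0.10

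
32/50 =16/25 =0.64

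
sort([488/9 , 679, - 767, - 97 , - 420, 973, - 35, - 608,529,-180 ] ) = [ - 767, - 608, - 420,- 180, - 97, -35,488/9, 529,679,  973]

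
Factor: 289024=2^8*1129^1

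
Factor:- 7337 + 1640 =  - 5697 =- 3^3*211^1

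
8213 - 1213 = 7000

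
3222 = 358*9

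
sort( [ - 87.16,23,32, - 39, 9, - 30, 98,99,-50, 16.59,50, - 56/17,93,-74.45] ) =[-87.16,-74.45,-50,-39,-30, - 56/17,9,  16.59,23, 32,50,93, 98,99 ] 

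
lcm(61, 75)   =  4575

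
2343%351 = 237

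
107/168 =107/168 = 0.64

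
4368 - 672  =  3696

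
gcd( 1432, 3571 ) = 1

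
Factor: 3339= 3^2*7^1* 53^1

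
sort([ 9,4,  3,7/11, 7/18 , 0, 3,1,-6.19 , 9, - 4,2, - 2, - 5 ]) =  [ - 6.19, - 5, - 4, - 2,0,7/18, 7/11,1, 2, 3, 3,4, 9, 9]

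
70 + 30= 100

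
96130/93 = 96130/93 = 1033.66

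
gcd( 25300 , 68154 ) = 2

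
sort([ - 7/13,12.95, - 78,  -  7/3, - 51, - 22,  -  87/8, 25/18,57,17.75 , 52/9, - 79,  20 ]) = [ - 79, - 78, - 51, - 22, - 87/8 , - 7/3, - 7/13,25/18,  52/9,12.95,17.75,20, 57]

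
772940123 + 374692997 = 1147633120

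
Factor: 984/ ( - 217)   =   - 2^3*3^1*7^( - 1)*31^( - 1)*41^1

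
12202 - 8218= 3984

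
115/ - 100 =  - 2 + 17/20= - 1.15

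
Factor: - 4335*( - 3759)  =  3^2*5^1*7^1*17^2*179^1 = 16295265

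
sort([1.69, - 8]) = [ -8,1.69]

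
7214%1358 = 424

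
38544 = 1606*24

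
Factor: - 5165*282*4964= - 2^3 * 3^1* 5^1 * 17^1*47^1*73^1 * 1033^1 = - 7230214920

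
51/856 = 51/856 = 0.06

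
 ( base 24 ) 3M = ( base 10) 94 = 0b1011110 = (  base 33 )2S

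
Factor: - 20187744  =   - 2^5*3^1* 23^1*41^1*223^1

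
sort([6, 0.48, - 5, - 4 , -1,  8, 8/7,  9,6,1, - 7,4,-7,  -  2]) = [ - 7 ,  -  7,  -  5, -4,  -  2,-1,0.48,1, 8/7, 4, 6, 6, 8,9]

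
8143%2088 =1879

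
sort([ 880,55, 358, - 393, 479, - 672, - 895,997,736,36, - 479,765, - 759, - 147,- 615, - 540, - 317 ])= [ - 895, - 759, - 672, - 615, - 540, - 479 , - 393, - 317, - 147, 36 , 55,358, 479, 736,765, 880, 997] 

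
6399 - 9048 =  - 2649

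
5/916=5/916 = 0.01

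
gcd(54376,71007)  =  1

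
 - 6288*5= - 31440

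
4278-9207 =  - 4929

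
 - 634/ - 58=10+27/29 = 10.93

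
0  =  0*7205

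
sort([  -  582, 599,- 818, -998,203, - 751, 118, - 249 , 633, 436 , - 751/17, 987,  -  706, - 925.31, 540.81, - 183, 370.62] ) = [ - 998, -925.31, - 818, - 751,  -  706, - 582,-249 , - 183,-751/17,118,203, 370.62, 436, 540.81, 599 , 633,987]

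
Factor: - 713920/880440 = -776/957 = - 2^3*3^(-1 )*11^(-1 ) *29^( - 1)*97^1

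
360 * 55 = 19800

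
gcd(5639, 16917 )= 5639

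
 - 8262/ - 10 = 4131/5 = 826.20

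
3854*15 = 57810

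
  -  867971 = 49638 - 917609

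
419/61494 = 419/61494 = 0.01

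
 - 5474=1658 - 7132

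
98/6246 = 49/3123=0.02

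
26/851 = 26/851 = 0.03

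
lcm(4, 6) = 12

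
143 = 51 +92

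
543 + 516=1059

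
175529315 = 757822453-582293138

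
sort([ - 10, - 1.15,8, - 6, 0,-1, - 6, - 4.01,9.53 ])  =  [ - 10,-6, - 6, - 4.01,-1.15 ,  -  1,0,8,9.53 ]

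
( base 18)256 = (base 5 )10434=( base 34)LU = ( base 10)744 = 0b1011101000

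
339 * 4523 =1533297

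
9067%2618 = 1213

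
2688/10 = 268 +4/5 =268.80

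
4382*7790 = 34135780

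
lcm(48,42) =336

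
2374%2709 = 2374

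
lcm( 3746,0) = 0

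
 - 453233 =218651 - 671884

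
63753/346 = 184 + 89/346 = 184.26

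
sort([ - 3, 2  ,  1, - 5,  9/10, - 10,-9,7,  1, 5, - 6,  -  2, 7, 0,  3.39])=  [ - 10,-9,- 6, - 5, - 3,  -  2 , 0,9/10,  1, 1,2,3.39, 5,  7, 7]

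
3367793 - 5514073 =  - 2146280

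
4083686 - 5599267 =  - 1515581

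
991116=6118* 162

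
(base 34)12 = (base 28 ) 18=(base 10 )36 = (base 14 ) 28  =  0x24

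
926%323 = 280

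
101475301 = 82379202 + 19096099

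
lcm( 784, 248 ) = 24304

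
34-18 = 16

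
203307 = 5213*39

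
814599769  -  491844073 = 322755696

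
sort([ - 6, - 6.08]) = [ - 6.08, - 6 ]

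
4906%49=6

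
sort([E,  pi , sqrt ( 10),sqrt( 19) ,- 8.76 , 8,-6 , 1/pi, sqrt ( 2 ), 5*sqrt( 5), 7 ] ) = [ - 8.76 , - 6,1/pi, sqrt(2), E, pi, sqrt( 10),sqrt(19 ), 7, 8,5*sqrt ( 5 )]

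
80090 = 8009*10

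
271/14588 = 271/14588 = 0.02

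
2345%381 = 59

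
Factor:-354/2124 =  - 1/6 =-  2^( - 1)*3^ ( - 1 )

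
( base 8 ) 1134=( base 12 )424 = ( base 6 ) 2444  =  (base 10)604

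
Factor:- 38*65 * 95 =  - 2^1*5^2 *13^1*19^2= - 234650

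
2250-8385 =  - 6135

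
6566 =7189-623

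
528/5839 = 528/5839 = 0.09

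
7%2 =1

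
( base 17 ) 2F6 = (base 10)839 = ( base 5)11324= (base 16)347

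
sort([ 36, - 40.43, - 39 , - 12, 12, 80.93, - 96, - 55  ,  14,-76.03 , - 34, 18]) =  [ - 96, - 76.03 ,-55, - 40.43, - 39, - 34, - 12 , 12, 14,18, 36,80.93]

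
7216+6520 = 13736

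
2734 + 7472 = 10206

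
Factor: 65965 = 5^1 *79^1*167^1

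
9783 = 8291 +1492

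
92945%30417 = 1694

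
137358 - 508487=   -  371129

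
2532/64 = 39 + 9/16 = 39.56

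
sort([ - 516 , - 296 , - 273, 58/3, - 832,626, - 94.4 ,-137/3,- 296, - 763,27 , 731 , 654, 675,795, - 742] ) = [ - 832,- 763, - 742, - 516, - 296,-296, - 273,  -  94.4, - 137/3,58/3 , 27, 626, 654, 675,731, 795] 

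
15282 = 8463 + 6819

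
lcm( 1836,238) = 12852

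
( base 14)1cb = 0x177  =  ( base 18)12f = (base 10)375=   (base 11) 311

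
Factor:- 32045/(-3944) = 65/8 =2^(-3 )*5^1*13^1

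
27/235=27/235=0.11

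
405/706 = 405/706 = 0.57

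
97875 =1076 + 96799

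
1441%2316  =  1441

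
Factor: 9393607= 257^1*36551^1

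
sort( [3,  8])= [3 , 8 ]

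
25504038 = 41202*619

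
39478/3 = 13159 + 1/3 = 13159.33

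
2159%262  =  63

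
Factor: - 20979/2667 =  - 999/127 = - 3^3* 37^1*127^(-1)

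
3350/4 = 837 + 1/2 = 837.50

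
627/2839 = 627/2839=   0.22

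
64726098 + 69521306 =134247404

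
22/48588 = 11/24294 = 0.00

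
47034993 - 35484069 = 11550924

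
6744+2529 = 9273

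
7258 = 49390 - 42132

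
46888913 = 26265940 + 20622973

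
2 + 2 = 4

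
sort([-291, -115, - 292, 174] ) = [ - 292, - 291,  -  115, 174]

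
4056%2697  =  1359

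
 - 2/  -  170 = 1/85=0.01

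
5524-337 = 5187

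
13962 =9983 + 3979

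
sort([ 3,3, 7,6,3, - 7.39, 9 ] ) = [ - 7.39,  3, 3,3,6,7,9 ] 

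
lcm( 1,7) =7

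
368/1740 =92/435 = 0.21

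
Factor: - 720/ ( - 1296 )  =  5/9 = 3^ ( - 2)*5^1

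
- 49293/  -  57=16431/19 = 864.79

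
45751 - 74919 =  - 29168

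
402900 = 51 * 7900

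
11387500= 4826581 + 6560919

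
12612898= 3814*3307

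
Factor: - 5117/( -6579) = 7/9 = 3^( - 2)*7^1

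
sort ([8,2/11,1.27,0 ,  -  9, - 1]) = [  -  9,-1, 0,2/11,1.27, 8]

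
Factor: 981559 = 19^2*2719^1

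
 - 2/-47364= 1/23682 = 0.00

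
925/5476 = 25/148 = 0.17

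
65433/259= 65433/259 = 252.64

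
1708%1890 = 1708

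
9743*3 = 29229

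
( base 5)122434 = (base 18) eba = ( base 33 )4BP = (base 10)4744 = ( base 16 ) 1288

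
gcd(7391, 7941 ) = 1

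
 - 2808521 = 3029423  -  5837944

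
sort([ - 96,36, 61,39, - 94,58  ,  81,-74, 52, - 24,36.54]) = [  -  96, - 94 ,-74, - 24, 36, 36.54,39, 52,58, 61, 81 ]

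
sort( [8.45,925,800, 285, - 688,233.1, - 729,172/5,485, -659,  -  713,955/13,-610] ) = [  -  729,- 713,-688 , - 659,-610,8.45,172/5, 955/13, 233.1  ,  285 , 485, 800, 925 ]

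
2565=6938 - 4373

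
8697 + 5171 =13868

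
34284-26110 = 8174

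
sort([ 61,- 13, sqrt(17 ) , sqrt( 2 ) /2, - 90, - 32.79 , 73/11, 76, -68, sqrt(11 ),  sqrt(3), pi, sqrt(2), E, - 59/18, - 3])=[ - 90, - 68, - 32.79,- 13, - 59/18, - 3,sqrt(2)/2, sqrt(2), sqrt(3), E, pi , sqrt(11),sqrt( 17), 73/11,  61, 76 ]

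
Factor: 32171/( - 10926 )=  - 53/18 = - 2^( - 1 )*3^(-2 )*53^1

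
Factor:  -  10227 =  - 3^1*7^1*487^1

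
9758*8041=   78464078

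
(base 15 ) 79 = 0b1110010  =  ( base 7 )222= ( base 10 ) 114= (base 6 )310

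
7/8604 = 7/8604= 0.00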